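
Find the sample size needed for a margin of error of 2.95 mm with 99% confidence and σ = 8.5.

n = (z*σ/E)² = (2.576×8.5/2.95)² = 55.1 → n = 56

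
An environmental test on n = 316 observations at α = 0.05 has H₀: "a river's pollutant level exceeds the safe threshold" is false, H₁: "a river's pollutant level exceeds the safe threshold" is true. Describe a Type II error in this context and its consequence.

Type II error: failing to reject H₀ when it is false — concluding that a river's pollutant level exceeds the safe threshold is not supported when in fact it is. Consequence: allowing unsafe pollution to continue.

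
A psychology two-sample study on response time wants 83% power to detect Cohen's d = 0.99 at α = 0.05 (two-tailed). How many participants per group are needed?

z_{α/2} = 1.96, z_β = Φ⁻¹(0.83) = 0.954. For large effect (d = 0.99): n per group = 2(z_{α/2} + z_β)²/d² = 2(1.96 + 0.954)²/0.99² = 17.3 → 18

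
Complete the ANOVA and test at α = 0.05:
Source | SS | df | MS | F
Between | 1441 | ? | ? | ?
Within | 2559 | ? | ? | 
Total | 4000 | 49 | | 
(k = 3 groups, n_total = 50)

df_between = 2, df_within = 47. MS_between = 720.5, MS_within = 54.45. F = 13.233, F_crit ≈ 3.195. Reject H₀.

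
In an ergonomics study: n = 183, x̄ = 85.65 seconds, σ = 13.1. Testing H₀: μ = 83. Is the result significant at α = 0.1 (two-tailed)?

z = (85.65 - 83)/(13.1/√183) = 2.737. Since |z| > 1.645, significant at α = 0.1.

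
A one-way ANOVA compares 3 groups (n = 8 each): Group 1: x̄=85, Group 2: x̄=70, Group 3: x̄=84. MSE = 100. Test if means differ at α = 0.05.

Grand mean = 79.67. SS_between = 1125.33, MS_between = 562.67. F = 5.627, F_crit ≈ 3.467. Reject H₀.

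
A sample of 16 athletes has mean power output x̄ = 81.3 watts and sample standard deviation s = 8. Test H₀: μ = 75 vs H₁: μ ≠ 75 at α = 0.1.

t = (x̄ - μ₀)/(s/√n) = (81.3 - 75)/(8/√16) = 3.15. df = 15, critical t = ±1.753. Reject H₀.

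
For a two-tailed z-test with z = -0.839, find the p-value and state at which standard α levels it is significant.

p = 2·P(Z > |-0.839|) = 2·(1 - Φ(0.839)) ≈ 0.4015. Not significant at any standard level.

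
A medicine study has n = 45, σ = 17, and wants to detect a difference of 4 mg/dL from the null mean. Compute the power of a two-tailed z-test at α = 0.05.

SE = σ/√n = 17/√45 = 2.534. Non-centrality λ = d/SE = 4/2.534 = 1.578. Power ≈ Φ(λ - z_{α/2}) = Φ(1.578 - 1.96) = Φ(-0.382) = 0.351.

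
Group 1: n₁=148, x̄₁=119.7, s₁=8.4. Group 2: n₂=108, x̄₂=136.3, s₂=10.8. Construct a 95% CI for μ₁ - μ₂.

Difference = -16.6. SE = √(8.4²/148 + 10.8²/108) = 1.248. CI = (-19.05, -14.15)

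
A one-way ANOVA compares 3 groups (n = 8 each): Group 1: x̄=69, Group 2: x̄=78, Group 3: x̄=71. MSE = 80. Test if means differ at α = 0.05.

Grand mean = 72.67. SS_between = 357.33, MS_between = 178.67. F = 2.233, F_crit ≈ 3.467. Fail to reject H₀.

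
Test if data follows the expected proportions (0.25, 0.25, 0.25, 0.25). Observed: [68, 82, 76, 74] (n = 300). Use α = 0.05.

Expected: [75.0, 75.0, 75.0, 75.0]. χ² = 1.333. df = 3, critical = 7.815. Fail to reject H₀.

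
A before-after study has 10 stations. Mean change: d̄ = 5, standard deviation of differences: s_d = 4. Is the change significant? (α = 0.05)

t = d̄/(s_d/√n) = 5/(4/√10) = 3.953. df = 9, critical t = ±2.262. Reject H₀.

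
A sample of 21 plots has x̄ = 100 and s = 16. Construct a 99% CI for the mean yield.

CI = x̄ ± t*(s/√n) = 100 ± 2.845(16/√21) = (90.07, 109.93)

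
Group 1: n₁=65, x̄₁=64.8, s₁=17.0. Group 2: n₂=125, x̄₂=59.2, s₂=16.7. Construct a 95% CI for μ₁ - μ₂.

Difference = 5.6. SE = √(17.0²/65 + 16.7²/125) = 2.584. CI = (0.54, 10.66)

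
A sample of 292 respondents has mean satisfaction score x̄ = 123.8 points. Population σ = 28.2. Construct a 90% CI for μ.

CI = x̄ ± z*(σ/√n) = 123.8 ± 1.645(28.2/√292) = 123.8 ± 2.71 = (121.09, 126.51)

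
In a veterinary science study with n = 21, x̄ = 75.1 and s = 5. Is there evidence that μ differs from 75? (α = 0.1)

t = (x̄ - μ₀)/(s/√n) = (75.1 - 75)/(5/√21) = 0.092. df = 20, critical t = ±1.725. Fail to reject H₀.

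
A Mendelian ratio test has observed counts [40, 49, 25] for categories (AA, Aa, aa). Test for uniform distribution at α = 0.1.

Expected = 38 each. χ² = Σ(O-E)²/E = 7.737. df = 2, critical value = 4.605. Reject H₀.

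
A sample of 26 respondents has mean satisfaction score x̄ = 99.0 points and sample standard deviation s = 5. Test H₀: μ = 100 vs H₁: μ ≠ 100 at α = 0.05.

t = (x̄ - μ₀)/(s/√n) = (99.0 - 100)/(5/√26) = -1.02. df = 25, critical t = ±2.06. Fail to reject H₀.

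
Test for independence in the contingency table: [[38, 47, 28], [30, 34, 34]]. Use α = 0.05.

χ² = 2.555. df = 2, critical = 5.991. Fail to reject H₀. No evidence of dependence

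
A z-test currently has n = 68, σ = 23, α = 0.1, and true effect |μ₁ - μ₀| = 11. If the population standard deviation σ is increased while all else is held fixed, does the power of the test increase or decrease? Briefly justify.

Power decreases: a larger σ inflates the standard error σ/√n, pulling the sampling distribution under H₁ back toward the critical value.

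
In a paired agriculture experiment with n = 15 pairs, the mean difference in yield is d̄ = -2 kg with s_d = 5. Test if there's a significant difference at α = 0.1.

t = d̄/(s_d/√n) = -2/(5/√15) = -1.549. df = 14, critical t = ±1.761. Fail to reject H₀.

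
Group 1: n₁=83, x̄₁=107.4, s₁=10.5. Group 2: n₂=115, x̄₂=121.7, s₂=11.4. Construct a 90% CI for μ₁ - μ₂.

Difference = -14.3. SE = √(10.5²/83 + 11.4²/115) = 1.568. CI = (-16.88, -11.72)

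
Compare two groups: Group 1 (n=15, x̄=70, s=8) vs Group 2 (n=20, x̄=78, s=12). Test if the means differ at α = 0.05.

Pooled sp = 10.49. t = -2.233, df = 33. Critical t = ±2.035. Reject H₀.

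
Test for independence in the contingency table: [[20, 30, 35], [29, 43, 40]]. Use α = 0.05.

χ² = 0.612. df = 2, critical = 5.991. Fail to reject H₀. No evidence of dependence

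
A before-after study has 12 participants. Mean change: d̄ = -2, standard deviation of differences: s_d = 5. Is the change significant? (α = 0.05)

t = d̄/(s_d/√n) = -2/(5/√12) = -1.386. df = 11, critical t = ±2.201. Fail to reject H₀.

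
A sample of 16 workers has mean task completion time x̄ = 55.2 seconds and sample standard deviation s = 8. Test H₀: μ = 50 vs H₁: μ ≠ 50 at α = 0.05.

t = (x̄ - μ₀)/(s/√n) = (55.2 - 50)/(8/√16) = 2.6. df = 15, critical t = ±2.131. Reject H₀.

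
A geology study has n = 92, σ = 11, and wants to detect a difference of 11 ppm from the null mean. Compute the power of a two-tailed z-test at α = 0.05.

SE = σ/√n = 11/√92 = 1.147. Non-centrality λ = d/SE = 11/1.147 = 9.592. Power ≈ Φ(λ - z_{α/2}) = Φ(9.592 - 1.96) = Φ(7.632) = 1.0.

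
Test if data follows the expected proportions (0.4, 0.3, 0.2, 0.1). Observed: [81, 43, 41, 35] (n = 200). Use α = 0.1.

Expected: [80.0, 60.0, 40.0, 20.0]. χ² = 16.104. df = 3, critical = 6.251. Reject H₀.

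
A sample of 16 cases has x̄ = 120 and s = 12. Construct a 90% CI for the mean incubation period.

CI = x̄ ± t*(s/√n) = 120 ± 1.753(12/√16) = (114.74, 125.26)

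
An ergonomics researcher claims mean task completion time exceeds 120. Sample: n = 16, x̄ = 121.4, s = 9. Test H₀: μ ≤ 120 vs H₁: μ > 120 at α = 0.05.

t = (121.4 - 120)/(9/√16) = 0.622, df = 15. Critical t = 1.753. Fail to reject H₀.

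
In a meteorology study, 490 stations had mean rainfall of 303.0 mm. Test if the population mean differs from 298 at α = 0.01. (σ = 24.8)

z = (x̄ - μ₀)/(σ/√n) = (303.0 - 298)/(24.8/√490) = 4.463. Critical value: ±2.576. Since |4.463| > 2.576, Reject H₀.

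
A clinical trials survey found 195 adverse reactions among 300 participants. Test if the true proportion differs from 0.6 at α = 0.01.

p̂ = 0.65, p₀ = 0.6. z = (p̂ - p₀)/√(p₀(1-p₀)/n) = 1.768. Critical: ±2.576. Fail to reject H₀.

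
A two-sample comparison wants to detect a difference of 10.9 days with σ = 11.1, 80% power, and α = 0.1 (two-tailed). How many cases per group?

n per group = 2(z_α/2 + z_β)²σ²/d² = 2×(1.645 + 0.84)²×11.1²/10.9² = 12.8 → n = 13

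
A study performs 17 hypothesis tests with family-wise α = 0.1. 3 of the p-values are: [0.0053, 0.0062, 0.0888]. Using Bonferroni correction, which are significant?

Bonferroni α = 0.1/17 = 0.00588. Significant p-values: [0.0053]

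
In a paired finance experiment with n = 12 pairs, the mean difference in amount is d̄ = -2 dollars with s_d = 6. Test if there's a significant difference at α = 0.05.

t = d̄/(s_d/√n) = -2/(6/√12) = -1.155. df = 11, critical t = ±2.201. Fail to reject H₀.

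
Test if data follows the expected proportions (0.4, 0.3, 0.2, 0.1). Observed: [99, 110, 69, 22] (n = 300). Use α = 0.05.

Expected: [120.0, 90.0, 60.0, 30.0]. χ² = 11.603. df = 3, critical = 7.815. Reject H₀.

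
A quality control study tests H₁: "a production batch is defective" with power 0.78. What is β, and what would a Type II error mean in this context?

β = 1 - power = 1 - 0.78 = 0.22. A Type II error is failing to reject H₀ when H₀ is false (false negative) — here, failing to conclude that a production batch is defective when in fact it is true. Consequence: shipping a defective batch — faulty products reach customers.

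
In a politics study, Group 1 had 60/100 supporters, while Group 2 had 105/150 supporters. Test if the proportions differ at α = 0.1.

p̂₁ = 0.6, p̂₂ = 0.7, pooled p̂ = 0.66. z = -1.635. Critical: ±1.645. Fail to reject H₀.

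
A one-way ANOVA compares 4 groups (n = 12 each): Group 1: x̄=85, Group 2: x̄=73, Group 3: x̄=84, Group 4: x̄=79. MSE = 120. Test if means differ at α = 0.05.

Grand mean = 80.25. SS_between = 1089.0, MS_between = 363.0. F = 3.025, F_crit ≈ 2.816. Reject H₀.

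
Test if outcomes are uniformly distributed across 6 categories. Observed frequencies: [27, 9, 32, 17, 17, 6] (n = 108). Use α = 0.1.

Expected = 18 each. χ² = Σ(O-E)²/E = 28.0. df = 5, critical value = 9.236. Reject H₀.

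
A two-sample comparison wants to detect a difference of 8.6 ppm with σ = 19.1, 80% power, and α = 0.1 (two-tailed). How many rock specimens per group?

n per group = 2(z_α/2 + z_β)²σ²/d² = 2×(1.645 + 0.84)²×19.1²/8.6² = 60.9 → n = 61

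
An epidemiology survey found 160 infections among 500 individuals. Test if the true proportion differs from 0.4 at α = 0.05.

p̂ = 0.32, p₀ = 0.4. z = (p̂ - p₀)/√(p₀(1-p₀)/n) = -3.651. Critical: ±1.96. Reject H₀.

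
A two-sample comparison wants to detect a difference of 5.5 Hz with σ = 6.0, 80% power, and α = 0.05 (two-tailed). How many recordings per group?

n per group = 2(z_α/2 + z_β)²σ²/d² = 2×(1.96 + 0.84)²×6.0²/5.5² = 18.7 → n = 19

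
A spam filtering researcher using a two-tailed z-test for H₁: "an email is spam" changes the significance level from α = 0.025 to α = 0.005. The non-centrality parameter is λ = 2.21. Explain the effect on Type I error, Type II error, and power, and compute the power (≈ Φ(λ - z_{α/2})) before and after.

Decreasing α from 0.025 to 0.005:
• Type I error rate decreases (α is the Type I rate by definition).
• Critical value moves from z_{α/2} = 2.241 to 2.807, so power = Φ(λ - z_{α/2}) goes from Φ(2.21 - 2.241) = 0.488 to Φ(2.21 - 2.807) = 0.275.
• Type II error rate β = 1 - power therefore increases (0.512 → 0.725).
Appropriate when false positives are costly — here, a legitimate email is sent to the spam folder and the user misses it.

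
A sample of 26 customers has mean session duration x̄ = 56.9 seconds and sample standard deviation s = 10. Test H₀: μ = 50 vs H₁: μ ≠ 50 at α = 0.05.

t = (x̄ - μ₀)/(s/√n) = (56.9 - 50)/(10/√26) = 3.518. df = 25, critical t = ±2.06. Reject H₀.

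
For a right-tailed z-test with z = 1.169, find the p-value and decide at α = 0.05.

p = P(Z > 1.169) = 1 - Φ(1.169) ≈ 0.1212. Since p ≥ 0.05, fail to reject H₀ (not significant) at α = 0.05.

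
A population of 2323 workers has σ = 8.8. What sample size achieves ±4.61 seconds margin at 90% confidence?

Without FPC: n₀ = (1.645×8.8/4.61)² = 9.86. With FPC: n = n₀N/(n₀+N-1) = 9.8 → n = 10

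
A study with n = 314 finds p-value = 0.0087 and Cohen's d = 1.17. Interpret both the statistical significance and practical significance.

Statistically significant (p = 0.0087 < 0.05). Cohen's d = 1.17 indicates a large effect size. Both statistical and practical significance should be considered.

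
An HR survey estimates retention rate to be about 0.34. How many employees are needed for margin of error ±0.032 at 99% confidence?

n = z²p(1-p)/E² = 2.576²×0.34×0.66/0.032² = 1454.2 → n = 1455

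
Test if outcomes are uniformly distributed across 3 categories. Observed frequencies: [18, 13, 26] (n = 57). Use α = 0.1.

Expected = 19 each. χ² = Σ(O-E)²/E = 4.526. df = 2, critical value = 4.605. Fail to reject H₀.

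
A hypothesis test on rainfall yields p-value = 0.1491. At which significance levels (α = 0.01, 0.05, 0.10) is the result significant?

p = 0.1491. Not significant at any of the given levels.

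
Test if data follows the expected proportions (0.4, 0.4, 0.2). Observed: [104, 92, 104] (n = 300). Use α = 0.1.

Expected: [120.0, 120.0, 60.0]. χ² = 40.933. df = 2, critical = 4.605. Reject H₀.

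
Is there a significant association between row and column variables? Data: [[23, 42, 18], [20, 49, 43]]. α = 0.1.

χ² = 6.832. df = 2, critical = 4.605. Reject H₀. Variables are dependent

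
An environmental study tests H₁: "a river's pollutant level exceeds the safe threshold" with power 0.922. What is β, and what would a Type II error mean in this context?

β = 1 - power = 1 - 0.922 = 0.078. A Type II error is failing to reject H₀ when H₀ is false (false negative) — here, failing to conclude that a river's pollutant level exceeds the safe threshold when in fact it is true. Consequence: allowing unsafe pollution to continue.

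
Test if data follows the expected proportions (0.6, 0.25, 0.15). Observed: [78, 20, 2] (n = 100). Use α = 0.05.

Expected: [60.0, 25.0, 15.0]. χ² = 17.667. df = 2, critical = 5.991. Reject H₀.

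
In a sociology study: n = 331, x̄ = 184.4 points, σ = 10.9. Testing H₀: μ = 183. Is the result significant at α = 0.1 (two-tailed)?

z = (184.4 - 183)/(10.9/√331) = 2.337. Since |z| > 1.645, significant at α = 0.1.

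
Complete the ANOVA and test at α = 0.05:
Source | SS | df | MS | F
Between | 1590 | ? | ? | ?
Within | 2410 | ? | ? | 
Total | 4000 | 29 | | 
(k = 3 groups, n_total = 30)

df_between = 2, df_within = 27. MS_between = 795.0, MS_within = 89.26. F = 8.907, F_crit ≈ 3.354. Reject H₀.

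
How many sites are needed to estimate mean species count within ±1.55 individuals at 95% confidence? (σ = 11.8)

n = (z*σ/E)² = (1.96×11.8/1.55)² = 222.6 → n = 223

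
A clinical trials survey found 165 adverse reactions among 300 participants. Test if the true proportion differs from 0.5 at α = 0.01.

p̂ = 0.55, p₀ = 0.5. z = (p̂ - p₀)/√(p₀(1-p₀)/n) = 1.732. Critical: ±2.576. Fail to reject H₀.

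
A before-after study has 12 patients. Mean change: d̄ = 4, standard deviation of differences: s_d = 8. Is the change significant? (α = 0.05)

t = d̄/(s_d/√n) = 4/(8/√12) = 1.732. df = 11, critical t = ±2.201. Fail to reject H₀.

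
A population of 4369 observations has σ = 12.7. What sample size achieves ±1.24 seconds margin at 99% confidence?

Without FPC: n₀ = (2.576×12.7/1.24)² = 696.075. With FPC: n = n₀N/(n₀+N-1) = 600.5 → n = 601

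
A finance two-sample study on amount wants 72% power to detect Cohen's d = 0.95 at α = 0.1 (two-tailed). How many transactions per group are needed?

z_{α/2} = 1.645, z_β = Φ⁻¹(0.72) = 0.583. For large effect (d = 0.95): n per group = 2(z_{α/2} + z_β)²/d² = 2(1.645 + 0.583)²/0.95² = 11.001 → 12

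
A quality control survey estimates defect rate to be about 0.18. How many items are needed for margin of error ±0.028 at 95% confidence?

n = z²p(1-p)/E² = 1.96²×0.18×0.82/0.028² = 723.2 → n = 724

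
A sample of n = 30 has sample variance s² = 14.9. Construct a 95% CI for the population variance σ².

df = 29. χ²_{0.025} = 45.722, χ²_{0.975} = 16.047. CI for σ² = ((n-1)s²/χ²_{α/2}, (n-1)s²/χ²_{1-α/2}) = (29·14.9/45.722, 29·14.9/16.047) = (9.45, 26.93)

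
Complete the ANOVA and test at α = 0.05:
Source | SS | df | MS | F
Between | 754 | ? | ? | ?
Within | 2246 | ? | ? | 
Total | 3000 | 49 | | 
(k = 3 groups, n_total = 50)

df_between = 2, df_within = 47. MS_between = 377.0, MS_within = 47.79. F = 7.889, F_crit ≈ 3.195. Reject H₀.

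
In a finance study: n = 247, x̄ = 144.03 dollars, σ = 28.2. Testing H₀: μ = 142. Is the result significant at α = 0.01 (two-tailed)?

z = (144.03 - 142)/(28.2/√247) = 1.131. Since |z| ≤ 2.576, not significant at α = 0.01.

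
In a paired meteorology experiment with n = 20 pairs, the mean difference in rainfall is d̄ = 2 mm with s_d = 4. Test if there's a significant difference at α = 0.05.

t = d̄/(s_d/√n) = 2/(4/√20) = 2.236. df = 19, critical t = ±2.093. Reject H₀.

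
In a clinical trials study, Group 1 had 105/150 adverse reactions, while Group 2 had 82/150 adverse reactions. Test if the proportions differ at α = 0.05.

p̂₁ = 0.7, p̂₂ = 0.547, pooled p̂ = 0.623. z = 2.74. Critical: ±1.96. Reject H₀.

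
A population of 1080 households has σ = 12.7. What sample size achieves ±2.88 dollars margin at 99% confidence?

Without FPC: n₀ = (2.576×12.7/2.88)² = 129.037. With FPC: n = n₀N/(n₀+N-1) = 115.4 → n = 116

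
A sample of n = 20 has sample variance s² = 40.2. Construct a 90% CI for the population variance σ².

df = 19. χ²_{0.05} = 30.144, χ²_{0.95} = 10.117. CI for σ² = ((n-1)s²/χ²_{α/2}, (n-1)s²/χ²_{1-α/2}) = (19·40.2/30.144, 19·40.2/10.117) = (25.34, 75.5)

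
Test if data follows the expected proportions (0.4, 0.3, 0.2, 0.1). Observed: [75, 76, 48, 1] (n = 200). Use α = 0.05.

Expected: [80.0, 60.0, 40.0, 20.0]. χ² = 24.229. df = 3, critical = 7.815. Reject H₀.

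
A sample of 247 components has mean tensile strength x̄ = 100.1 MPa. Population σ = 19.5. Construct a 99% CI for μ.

CI = x̄ ± z*(σ/√n) = 100.1 ± 2.576(19.5/√247) = 100.1 ± 3.2 = (96.9, 103.3)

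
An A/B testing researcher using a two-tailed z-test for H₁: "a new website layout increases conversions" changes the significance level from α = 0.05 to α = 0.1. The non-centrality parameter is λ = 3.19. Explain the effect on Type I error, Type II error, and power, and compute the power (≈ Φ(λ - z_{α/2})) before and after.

Increasing α from 0.05 to 0.1:
• Type I error rate increases (α is the Type I rate by definition).
• Critical value moves from z_{α/2} = 1.96 to 1.645, so power = Φ(λ - z_{α/2}) goes from Φ(3.19 - 1.96) = 0.891 to Φ(3.19 - 1.645) = 0.939.
• Type II error rate β = 1 - power therefore decreases (0.109 → 0.061).
Appropriate when false negatives are costly — here, discarding a layout that would have improved conversions — lost revenue.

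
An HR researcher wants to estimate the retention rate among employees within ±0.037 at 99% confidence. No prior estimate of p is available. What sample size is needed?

Conservative approach: use p = 0.5 (maximizes p(1-p) = 0.25). n = z²(0.25)/E² = 2.576²×0.25/0.037² = 1211.8 → n = 1212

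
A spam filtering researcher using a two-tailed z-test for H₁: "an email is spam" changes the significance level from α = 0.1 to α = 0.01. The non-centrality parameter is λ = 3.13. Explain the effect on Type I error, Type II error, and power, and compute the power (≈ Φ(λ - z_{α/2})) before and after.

Decreasing α from 0.1 to 0.01:
• Type I error rate decreases (α is the Type I rate by definition).
• Critical value moves from z_{α/2} = 1.645 to 2.576, so power = Φ(λ - z_{α/2}) goes from Φ(3.13 - 1.645) = 0.931 to Φ(3.13 - 2.576) = 0.71.
• Type II error rate β = 1 - power therefore increases (0.069 → 0.29).
Appropriate when false positives are costly — here, a legitimate email is sent to the spam folder and the user misses it.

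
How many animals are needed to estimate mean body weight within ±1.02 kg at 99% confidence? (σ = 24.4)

n = (z*σ/E)² = (2.576×24.4/1.02)² = 3797.3 → n = 3798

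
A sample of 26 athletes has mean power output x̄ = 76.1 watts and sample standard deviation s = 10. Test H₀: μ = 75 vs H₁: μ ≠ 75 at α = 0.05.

t = (x̄ - μ₀)/(s/√n) = (76.1 - 75)/(10/√26) = 0.561. df = 25, critical t = ±2.06. Fail to reject H₀.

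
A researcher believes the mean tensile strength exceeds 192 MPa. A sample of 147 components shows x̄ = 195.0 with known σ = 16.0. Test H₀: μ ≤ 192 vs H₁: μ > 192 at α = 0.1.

z = 2.273. Critical value: 1.28. Reject H₀.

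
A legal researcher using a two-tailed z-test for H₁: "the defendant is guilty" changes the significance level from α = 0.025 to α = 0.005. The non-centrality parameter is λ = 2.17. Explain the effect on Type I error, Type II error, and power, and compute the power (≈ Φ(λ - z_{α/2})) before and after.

Decreasing α from 0.025 to 0.005:
• Type I error rate decreases (α is the Type I rate by definition).
• Critical value moves from z_{α/2} = 2.241 to 2.807, so power = Φ(λ - z_{α/2}) goes from Φ(2.17 - 2.241) = 0.472 to Φ(2.17 - 2.807) = 0.262.
• Type II error rate β = 1 - power therefore increases (0.528 → 0.738).
Appropriate when false positives are costly — here, convicting an innocent person.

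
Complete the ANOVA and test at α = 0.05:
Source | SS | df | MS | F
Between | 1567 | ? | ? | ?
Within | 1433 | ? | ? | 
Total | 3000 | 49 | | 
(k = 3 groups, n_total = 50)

df_between = 2, df_within = 47. MS_between = 783.5, MS_within = 30.49. F = 25.697, F_crit ≈ 3.195. Reject H₀.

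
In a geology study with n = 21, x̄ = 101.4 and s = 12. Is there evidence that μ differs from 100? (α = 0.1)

t = (x̄ - μ₀)/(s/√n) = (101.4 - 100)/(12/√21) = 0.535. df = 20, critical t = ±1.725. Fail to reject H₀.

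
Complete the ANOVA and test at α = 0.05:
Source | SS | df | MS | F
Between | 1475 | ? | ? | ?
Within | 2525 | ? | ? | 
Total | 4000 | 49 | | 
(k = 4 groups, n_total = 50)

df_between = 3, df_within = 46. MS_between = 491.67, MS_within = 54.89. F = 8.957, F_crit ≈ 2.807. Reject H₀.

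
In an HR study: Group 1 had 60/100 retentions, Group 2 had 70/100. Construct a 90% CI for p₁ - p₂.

p̂₁ = 0.6, p̂₂ = 0.7. Difference = -0.1. CI = (-0.21, 0.01)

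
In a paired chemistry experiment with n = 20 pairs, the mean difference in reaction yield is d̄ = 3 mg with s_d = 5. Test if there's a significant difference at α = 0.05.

t = d̄/(s_d/√n) = 3/(5/√20) = 2.683. df = 19, critical t = ±2.093. Reject H₀.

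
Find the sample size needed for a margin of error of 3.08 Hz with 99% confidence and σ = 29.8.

n = (z*σ/E)² = (2.576×29.8/3.08)² = 621.2 → n = 622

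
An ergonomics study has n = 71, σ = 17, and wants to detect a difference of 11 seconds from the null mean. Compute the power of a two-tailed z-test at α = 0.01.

SE = σ/√n = 17/√71 = 2.018. Non-centrality λ = d/SE = 11/2.018 = 5.452. Power ≈ Φ(λ - z_{α/2}) = Φ(5.452 - 2.576) = Φ(2.876) = 0.998.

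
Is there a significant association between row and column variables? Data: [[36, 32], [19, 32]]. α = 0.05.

χ² = 2.885. df = 1, critical = 3.841. Fail to reject H₀. No evidence of dependence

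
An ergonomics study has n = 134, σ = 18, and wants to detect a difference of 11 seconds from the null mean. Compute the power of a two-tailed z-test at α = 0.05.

SE = σ/√n = 18/√134 = 1.555. Non-centrality λ = d/SE = 11/1.555 = 7.074. Power ≈ Φ(λ - z_{α/2}) = Φ(7.074 - 1.96) = Φ(5.114) = 1.0.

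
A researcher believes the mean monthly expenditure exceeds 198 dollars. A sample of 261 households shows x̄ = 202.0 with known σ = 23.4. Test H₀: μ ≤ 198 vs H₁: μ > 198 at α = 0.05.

z = 2.762. Critical value: 1.645. Reject H₀.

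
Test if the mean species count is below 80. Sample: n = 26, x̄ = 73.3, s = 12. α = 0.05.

t = (73.3 - 80)/(12/√26) = -2.847, df = 25. Critical t = -1.708. Reject H₀.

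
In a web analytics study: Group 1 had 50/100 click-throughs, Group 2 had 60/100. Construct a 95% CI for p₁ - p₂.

p̂₁ = 0.5, p̂₂ = 0.6. Difference = -0.1. CI = (-0.237, 0.037)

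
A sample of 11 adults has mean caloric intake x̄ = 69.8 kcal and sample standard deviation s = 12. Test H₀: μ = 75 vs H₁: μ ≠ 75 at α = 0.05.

t = (x̄ - μ₀)/(s/√n) = (69.8 - 75)/(12/√11) = -1.437. df = 10, critical t = ±2.228. Fail to reject H₀.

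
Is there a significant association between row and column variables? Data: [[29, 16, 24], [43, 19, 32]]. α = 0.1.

χ² = 0.295. df = 2, critical = 4.605. Fail to reject H₀. No evidence of dependence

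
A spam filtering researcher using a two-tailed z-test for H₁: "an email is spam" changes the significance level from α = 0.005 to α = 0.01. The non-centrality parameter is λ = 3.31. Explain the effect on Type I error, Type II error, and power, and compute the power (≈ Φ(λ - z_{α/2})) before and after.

Increasing α from 0.005 to 0.01:
• Type I error rate increases (α is the Type I rate by definition).
• Critical value moves from z_{α/2} = 2.807 to 2.576, so power = Φ(λ - z_{α/2}) goes from Φ(3.31 - 2.807) = 0.693 to Φ(3.31 - 2.576) = 0.769.
• Type II error rate β = 1 - power therefore decreases (0.307 → 0.231).
Appropriate when false negatives are costly — here, a spam email lands in the inbox.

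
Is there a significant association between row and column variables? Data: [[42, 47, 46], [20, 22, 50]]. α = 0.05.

χ² = 9.216. df = 2, critical = 5.991. Reject H₀. Variables are dependent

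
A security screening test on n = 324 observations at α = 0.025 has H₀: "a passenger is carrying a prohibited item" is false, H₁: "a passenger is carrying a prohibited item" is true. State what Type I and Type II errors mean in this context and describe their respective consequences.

Type I (false positive): concluding that a passenger is carrying a prohibited item when it is not — detaining an innocent passenger — delay and inconvenience. Type II (false negative): failing to conclude that a passenger is carrying a prohibited item when it is — letting a prohibited item through — security breach. Which is costlier depends on domain priorities and is a judgement call rather than a statistical fact.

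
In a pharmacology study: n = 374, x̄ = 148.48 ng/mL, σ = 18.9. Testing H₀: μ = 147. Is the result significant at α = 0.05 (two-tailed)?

z = (148.48 - 147)/(18.9/√374) = 1.514. Since |z| ≤ 1.96, not significant at α = 0.05.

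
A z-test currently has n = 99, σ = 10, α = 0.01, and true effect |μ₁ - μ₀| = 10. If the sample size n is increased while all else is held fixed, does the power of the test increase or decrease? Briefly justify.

Power increases: a larger n shrinks the standard error σ/√n, moving the sampling distribution under H₁ further from the critical value.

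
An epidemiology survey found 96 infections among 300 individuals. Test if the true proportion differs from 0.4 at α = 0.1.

p̂ = 0.32, p₀ = 0.4. z = (p̂ - p₀)/√(p₀(1-p₀)/n) = -2.828. Critical: ±1.645. Reject H₀.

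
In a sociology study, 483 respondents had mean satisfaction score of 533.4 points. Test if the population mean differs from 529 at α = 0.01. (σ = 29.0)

z = (x̄ - μ₀)/(σ/√n) = (533.4 - 529)/(29.0/√483) = 3.334. Critical value: ±2.576. Since |3.334| > 2.576, Reject H₀.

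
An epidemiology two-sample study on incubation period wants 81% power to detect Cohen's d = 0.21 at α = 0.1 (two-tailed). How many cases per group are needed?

z_{α/2} = 1.645, z_β = Φ⁻¹(0.81) = 0.878. For small effect (d = 0.21): n per group = 2(z_{α/2} + z_β)²/d² = 2(1.645 + 0.878)²/0.21² = 288.7 → 289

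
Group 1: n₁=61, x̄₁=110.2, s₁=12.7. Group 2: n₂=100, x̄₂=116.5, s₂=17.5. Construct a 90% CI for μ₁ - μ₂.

Difference = -6.3. SE = √(12.7²/61 + 17.5²/100) = 2.389. CI = (-10.23, -2.37)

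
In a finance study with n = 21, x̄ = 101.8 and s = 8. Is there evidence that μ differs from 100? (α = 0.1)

t = (x̄ - μ₀)/(s/√n) = (101.8 - 100)/(8/√21) = 1.031. df = 20, critical t = ±1.725. Fail to reject H₀.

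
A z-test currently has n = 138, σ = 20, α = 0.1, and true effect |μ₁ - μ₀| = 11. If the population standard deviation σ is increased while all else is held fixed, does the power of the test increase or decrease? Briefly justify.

Power decreases: a larger σ inflates the standard error σ/√n, pulling the sampling distribution under H₁ back toward the critical value.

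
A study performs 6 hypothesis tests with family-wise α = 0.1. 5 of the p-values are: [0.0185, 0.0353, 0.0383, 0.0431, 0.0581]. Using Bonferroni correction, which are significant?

Bonferroni α = 0.1/6 = 0.01667. None of the given p-values are significant.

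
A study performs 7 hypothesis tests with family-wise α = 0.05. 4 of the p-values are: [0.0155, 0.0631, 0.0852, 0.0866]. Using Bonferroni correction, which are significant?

Bonferroni α = 0.05/7 = 0.00714. None of the given p-values are significant.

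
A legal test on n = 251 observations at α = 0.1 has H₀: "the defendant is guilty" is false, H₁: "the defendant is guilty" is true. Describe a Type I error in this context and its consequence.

Type I error: rejecting H₀ when it is true — concluding that the defendant is guilty when in fact it is not. Consequence: convicting an innocent person.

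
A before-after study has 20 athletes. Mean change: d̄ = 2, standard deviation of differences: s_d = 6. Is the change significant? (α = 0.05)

t = d̄/(s_d/√n) = 2/(6/√20) = 1.491. df = 19, critical t = ±2.093. Fail to reject H₀.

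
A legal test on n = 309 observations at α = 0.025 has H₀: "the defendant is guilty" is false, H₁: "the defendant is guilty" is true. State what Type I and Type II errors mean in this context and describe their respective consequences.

Type I (false positive): concluding that the defendant is guilty when it is not — convicting an innocent person. Type II (false negative): failing to conclude that the defendant is guilty when it is — acquitting a guilty person. Which is costlier depends on domain priorities and is a judgement call rather than a statistical fact.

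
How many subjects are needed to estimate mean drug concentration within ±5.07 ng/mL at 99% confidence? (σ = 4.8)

n = (z*σ/E)² = (2.576×4.8/5.07)² = 5.9 → n = 6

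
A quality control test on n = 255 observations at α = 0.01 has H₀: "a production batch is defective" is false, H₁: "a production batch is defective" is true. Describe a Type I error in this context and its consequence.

Type I error: rejecting H₀ when it is true — concluding that a production batch is defective when in fact it is not. Consequence: scrapping a good batch — wasted material and cost for no reason.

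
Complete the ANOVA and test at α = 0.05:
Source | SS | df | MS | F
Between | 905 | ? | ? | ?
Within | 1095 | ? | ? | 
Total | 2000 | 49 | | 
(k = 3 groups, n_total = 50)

df_between = 2, df_within = 47. MS_between = 452.5, MS_within = 23.3. F = 19.422, F_crit ≈ 3.195. Reject H₀.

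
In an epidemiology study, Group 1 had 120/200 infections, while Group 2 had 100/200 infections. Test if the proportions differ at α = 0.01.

p̂₁ = 0.6, p̂₂ = 0.5, pooled p̂ = 0.55. z = 2.01. Critical: ±2.576. Fail to reject H₀.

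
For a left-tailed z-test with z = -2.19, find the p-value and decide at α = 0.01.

p = P(Z < -2.19) = Φ(-2.19) ≈ 0.0143. Since p ≥ 0.01, fail to reject H₀ (not significant) at α = 0.01.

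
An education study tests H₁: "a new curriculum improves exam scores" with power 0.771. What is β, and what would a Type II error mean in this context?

β = 1 - power = 1 - 0.771 = 0.229. A Type II error is failing to reject H₀ when H₀ is false (false negative) — here, failing to conclude that a new curriculum improves exam scores when in fact it is true. Consequence: keeping the old curriculum when the new one would have helped students.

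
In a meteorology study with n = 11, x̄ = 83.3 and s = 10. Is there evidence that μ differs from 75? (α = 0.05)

t = (x̄ - μ₀)/(s/√n) = (83.3 - 75)/(10/√11) = 2.753. df = 10, critical t = ±2.228. Reject H₀.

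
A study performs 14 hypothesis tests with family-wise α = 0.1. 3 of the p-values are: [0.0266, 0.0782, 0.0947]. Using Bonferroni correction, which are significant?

Bonferroni α = 0.1/14 = 0.00714. None of the given p-values are significant.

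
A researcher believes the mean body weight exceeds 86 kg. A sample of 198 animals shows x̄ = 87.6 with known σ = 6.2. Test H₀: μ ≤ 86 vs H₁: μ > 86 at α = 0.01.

z = 3.631. Critical value: 2.33. Reject H₀.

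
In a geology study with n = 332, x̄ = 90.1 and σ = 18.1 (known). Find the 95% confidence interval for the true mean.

CI = x̄ ± z*(σ/√n) = 90.1 ± 1.96(18.1/√332) = 90.1 ± 1.95 = (88.15, 92.05)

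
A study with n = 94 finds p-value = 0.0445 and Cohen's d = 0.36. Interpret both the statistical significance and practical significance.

Statistically significant (p = 0.0445 < 0.05). Cohen's d = 0.36 indicates a small effect size. Both statistical and practical significance should be considered.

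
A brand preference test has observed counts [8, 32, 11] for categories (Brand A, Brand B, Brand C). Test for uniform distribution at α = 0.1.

Expected = 17 each. χ² = Σ(O-E)²/E = 20.118. df = 2, critical value = 4.605. Reject H₀.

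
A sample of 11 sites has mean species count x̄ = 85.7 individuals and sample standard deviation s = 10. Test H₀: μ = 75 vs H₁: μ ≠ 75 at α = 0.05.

t = (x̄ - μ₀)/(s/√n) = (85.7 - 75)/(10/√11) = 3.549. df = 10, critical t = ±2.228. Reject H₀.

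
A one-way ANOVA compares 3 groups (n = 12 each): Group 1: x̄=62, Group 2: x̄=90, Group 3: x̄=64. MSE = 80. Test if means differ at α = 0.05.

Grand mean = 72.0. SS_between = 5856.0, MS_between = 2928.0. F = 36.6, F_crit ≈ 3.285. Reject H₀.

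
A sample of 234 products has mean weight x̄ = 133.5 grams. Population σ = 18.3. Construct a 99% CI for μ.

CI = x̄ ± z*(σ/√n) = 133.5 ± 2.576(18.3/√234) = 133.5 ± 3.08 = (130.42, 136.58)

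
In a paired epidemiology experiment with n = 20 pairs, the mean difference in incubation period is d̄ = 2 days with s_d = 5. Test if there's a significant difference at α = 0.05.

t = d̄/(s_d/√n) = 2/(5/√20) = 1.789. df = 19, critical t = ±2.093. Fail to reject H₀.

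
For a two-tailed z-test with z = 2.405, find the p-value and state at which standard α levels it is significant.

p = 2·P(Z > |2.405|) = 2·(1 - Φ(2.405)) ≈ 0.0162. Significant at α = 0.1; Significant at α = 0.05.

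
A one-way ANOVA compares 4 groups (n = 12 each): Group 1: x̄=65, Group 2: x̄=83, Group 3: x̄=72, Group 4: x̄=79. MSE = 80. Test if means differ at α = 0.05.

Grand mean = 74.75. SS_between = 2265.0, MS_between = 755.0. F = 9.438, F_crit ≈ 2.816. Reject H₀.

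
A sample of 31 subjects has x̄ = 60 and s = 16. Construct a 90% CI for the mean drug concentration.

CI = x̄ ± t*(s/√n) = 60 ± 1.697(16/√31) = (55.12, 64.88)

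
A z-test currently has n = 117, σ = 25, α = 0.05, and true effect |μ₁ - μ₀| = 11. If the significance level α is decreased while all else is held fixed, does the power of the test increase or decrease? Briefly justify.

Power decreases: a smaller α raises the critical value, so less of the H₁ sampling distribution falls in the rejection region.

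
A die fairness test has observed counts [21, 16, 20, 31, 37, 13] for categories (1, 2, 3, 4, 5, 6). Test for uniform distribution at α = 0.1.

Expected = 23 each. χ² = Σ(O-E)²/E = 18.348. df = 5, critical value = 9.236. Reject H₀.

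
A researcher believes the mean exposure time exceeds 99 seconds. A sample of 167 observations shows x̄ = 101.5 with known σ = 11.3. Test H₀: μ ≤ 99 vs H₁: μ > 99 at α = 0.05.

z = 2.859. Critical value: 1.645. Reject H₀.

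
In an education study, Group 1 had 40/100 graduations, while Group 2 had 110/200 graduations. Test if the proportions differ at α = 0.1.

p̂₁ = 0.4, p̂₂ = 0.55, pooled p̂ = 0.5. z = -2.449. Critical: ±1.645. Reject H₀.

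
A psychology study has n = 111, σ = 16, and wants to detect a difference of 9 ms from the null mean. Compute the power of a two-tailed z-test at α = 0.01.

SE = σ/√n = 16/√111 = 1.519. Non-centrality λ = d/SE = 9/1.519 = 5.926. Power ≈ Φ(λ - z_{α/2}) = Φ(5.926 - 2.576) = Φ(3.35) = 1.0.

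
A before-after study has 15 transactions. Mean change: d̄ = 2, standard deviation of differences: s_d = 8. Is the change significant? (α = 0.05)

t = d̄/(s_d/√n) = 2/(8/√15) = 0.968. df = 14, critical t = ±2.145. Fail to reject H₀.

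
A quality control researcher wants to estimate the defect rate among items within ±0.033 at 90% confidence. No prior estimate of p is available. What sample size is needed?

Conservative approach: use p = 0.5 (maximizes p(1-p) = 0.25). n = z²(0.25)/E² = 1.645²×0.25/0.033² = 621.2 → n = 622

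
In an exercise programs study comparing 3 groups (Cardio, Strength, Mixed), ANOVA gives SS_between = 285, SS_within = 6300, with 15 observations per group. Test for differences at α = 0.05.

df_between = 2, df_within = 42. F = MS_between/MS_within = 142.5/150.0 = 0.95. F_crit ≈ 3.22. Fail to reject H₀.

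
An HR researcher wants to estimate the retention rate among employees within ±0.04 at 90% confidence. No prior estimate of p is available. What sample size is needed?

Conservative approach: use p = 0.5 (maximizes p(1-p) = 0.25). n = z²(0.25)/E² = 1.645²×0.25/0.04² = 422.8 → n = 423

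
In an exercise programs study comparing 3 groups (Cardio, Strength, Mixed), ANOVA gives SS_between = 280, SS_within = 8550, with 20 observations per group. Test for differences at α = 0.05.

df_between = 2, df_within = 57. F = MS_between/MS_within = 140.0/150.0 = 0.933. F_crit ≈ 3.159. Fail to reject H₀.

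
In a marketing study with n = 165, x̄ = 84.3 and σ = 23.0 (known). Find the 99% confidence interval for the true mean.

CI = x̄ ± z*(σ/√n) = 84.3 ± 2.576(23.0/√165) = 84.3 ± 4.61 = (79.69, 88.91)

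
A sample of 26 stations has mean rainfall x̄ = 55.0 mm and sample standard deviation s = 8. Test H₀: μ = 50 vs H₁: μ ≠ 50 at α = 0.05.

t = (x̄ - μ₀)/(s/√n) = (55.0 - 50)/(8/√26) = 3.187. df = 25, critical t = ±2.06. Reject H₀.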